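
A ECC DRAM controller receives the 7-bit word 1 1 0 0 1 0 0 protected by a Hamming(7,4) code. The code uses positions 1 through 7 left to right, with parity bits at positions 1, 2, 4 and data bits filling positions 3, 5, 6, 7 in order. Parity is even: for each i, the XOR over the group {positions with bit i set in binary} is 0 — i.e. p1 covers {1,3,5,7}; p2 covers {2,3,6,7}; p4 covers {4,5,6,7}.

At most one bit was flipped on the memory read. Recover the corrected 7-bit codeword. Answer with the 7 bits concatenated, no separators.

s1 (pos 1,3,5,7): 1⊕0⊕1⊕0 = 0
s2 (pos 2,3,6,7): 1⊕0⊕0⊕0 = 1
s4 (pos 4,5,6,7): 0⊕1⊕0⊕0 = 1
Syndrome s4…s1 = 110 → error at position 6.
Flip position 6: 1100100 → 1100110

1100110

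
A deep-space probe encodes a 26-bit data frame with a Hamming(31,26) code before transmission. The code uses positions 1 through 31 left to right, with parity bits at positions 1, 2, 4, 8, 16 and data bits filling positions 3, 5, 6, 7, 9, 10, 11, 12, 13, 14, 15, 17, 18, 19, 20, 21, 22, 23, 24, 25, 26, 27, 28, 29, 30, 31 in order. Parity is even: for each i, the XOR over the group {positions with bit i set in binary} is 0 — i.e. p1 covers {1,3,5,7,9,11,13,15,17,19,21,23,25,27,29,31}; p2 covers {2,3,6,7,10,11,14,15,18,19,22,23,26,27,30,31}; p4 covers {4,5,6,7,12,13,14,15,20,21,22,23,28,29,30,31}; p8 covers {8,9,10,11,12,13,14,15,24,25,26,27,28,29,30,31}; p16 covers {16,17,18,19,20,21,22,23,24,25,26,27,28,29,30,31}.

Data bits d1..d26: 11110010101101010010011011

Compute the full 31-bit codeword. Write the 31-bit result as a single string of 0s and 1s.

Place data at non-parity positions: p1 p2 1 p4 1 1 1 p8 0 0 1 0 1 0 1 p16 1 0 1 0 1 0 0 1 0 0 1 1 0 1 1
p1 (pos 1,3,5,7,9,11,13,15,17,19,21,23,25,27,29,31): XOR of data positions = 1⊕1⊕1⊕0⊕1⊕1⊕1⊕1⊕1⊕1⊕0⊕0⊕1⊕0⊕1 = 1
p2 (pos 2,3,6,7,10,11,14,15,18,19,22,23,26,27,30,31): XOR of data positions = 1⊕1⊕1⊕0⊕1⊕0⊕1⊕0⊕1⊕0⊕0⊕0⊕1⊕1⊕1 = 1
p4 (pos 4,5,6,7,12,13,14,15,20,21,22,23,28,29,30,31): XOR of data positions = 1⊕1⊕1⊕0⊕1⊕0⊕1⊕0⊕1⊕0⊕0⊕1⊕0⊕1⊕1 = 1
p8 (pos 8,9,10,11,12,13,14,15,24,25,26,27,28,29,30,31): XOR of data positions = 0⊕0⊕1⊕0⊕1⊕0⊕1⊕1⊕0⊕0⊕1⊕1⊕0⊕1⊕1 = 0
p16 (pos 16,17,18,19,20,21,22,23,24,25,26,27,28,29,30,31): XOR of data positions = 1⊕0⊕1⊕0⊕1⊕0⊕0⊕1⊕0⊕0⊕1⊕1⊕0⊕1⊕1 = 0
Codeword: 1111111000101010101010010011011

1111111000101010101010010011011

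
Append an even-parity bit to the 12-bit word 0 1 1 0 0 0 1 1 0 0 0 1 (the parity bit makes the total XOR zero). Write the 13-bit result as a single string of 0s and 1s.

XOR of the 12 data bits: 0⊕1⊕1⊕0⊕0⊕0⊕1⊕1⊕0⊕0⊕0⊕1 = 1
Parity bit = 1 (so all 13 bits XOR to 0).

0110001100011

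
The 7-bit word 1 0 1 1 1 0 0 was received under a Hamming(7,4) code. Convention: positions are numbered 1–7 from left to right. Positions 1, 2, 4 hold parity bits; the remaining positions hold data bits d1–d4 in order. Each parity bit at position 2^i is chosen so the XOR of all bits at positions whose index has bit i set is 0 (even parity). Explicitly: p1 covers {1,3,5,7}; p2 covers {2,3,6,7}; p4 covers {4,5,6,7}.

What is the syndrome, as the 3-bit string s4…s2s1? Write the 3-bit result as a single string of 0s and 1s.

011

s1 (pos 1,3,5,7): 1⊕1⊕1⊕0 = 1
s2 (pos 2,3,6,7): 0⊕1⊕0⊕0 = 1
s4 (pos 4,5,6,7): 1⊕1⊕0⊕0 = 0
Syndrome s4…s1 = 011 → error at position 3.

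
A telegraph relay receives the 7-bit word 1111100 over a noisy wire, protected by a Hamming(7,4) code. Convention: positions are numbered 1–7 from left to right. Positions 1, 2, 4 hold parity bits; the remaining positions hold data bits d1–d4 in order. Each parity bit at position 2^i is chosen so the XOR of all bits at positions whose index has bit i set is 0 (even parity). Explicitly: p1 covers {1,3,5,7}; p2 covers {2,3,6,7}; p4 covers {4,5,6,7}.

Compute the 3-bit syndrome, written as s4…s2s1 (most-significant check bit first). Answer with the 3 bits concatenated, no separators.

001

s1 (pos 1,3,5,7): 1⊕1⊕1⊕0 = 1
s2 (pos 2,3,6,7): 1⊕1⊕0⊕0 = 0
s4 (pos 4,5,6,7): 1⊕1⊕0⊕0 = 0
Syndrome s4…s1 = 001 → error at position 1.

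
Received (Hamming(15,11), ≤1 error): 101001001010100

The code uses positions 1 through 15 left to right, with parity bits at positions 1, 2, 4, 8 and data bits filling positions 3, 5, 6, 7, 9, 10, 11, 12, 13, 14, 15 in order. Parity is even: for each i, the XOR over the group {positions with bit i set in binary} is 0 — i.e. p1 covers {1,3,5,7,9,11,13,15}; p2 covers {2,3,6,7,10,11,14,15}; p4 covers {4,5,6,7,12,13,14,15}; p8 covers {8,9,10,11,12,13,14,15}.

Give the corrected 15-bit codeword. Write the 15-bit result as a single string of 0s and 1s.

s1 (pos 1,3,5,7,9,11,13,15): 1⊕1⊕0⊕0⊕1⊕1⊕1⊕0 = 1
s2 (pos 2,3,6,7,10,11,14,15): 0⊕1⊕1⊕0⊕0⊕1⊕0⊕0 = 1
s4 (pos 4,5,6,7,12,13,14,15): 0⊕0⊕1⊕0⊕0⊕1⊕0⊕0 = 0
s8 (pos 8,9,10,11,12,13,14,15): 0⊕1⊕0⊕1⊕0⊕1⊕0⊕0 = 1
Syndrome s8…s1 = 1011 → error at position 11.
Flip position 11: 101001001010100 → 101001001000100

101001001000100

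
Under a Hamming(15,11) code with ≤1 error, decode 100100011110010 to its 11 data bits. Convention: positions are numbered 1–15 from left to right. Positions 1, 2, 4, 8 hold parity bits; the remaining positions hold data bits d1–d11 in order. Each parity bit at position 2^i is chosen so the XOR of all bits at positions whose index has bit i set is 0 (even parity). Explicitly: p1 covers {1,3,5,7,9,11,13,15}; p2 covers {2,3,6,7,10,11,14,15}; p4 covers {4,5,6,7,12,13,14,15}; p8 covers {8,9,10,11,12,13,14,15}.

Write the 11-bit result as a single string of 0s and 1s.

s1 (pos 1,3,5,7,9,11,13,15): 1⊕0⊕0⊕0⊕1⊕1⊕0⊕0 = 1
s2 (pos 2,3,6,7,10,11,14,15): 0⊕0⊕0⊕0⊕1⊕1⊕1⊕0 = 1
s4 (pos 4,5,6,7,12,13,14,15): 1⊕0⊕0⊕0⊕0⊕0⊕1⊕0 = 0
s8 (pos 8,9,10,11,12,13,14,15): 1⊕1⊕1⊕1⊕0⊕0⊕1⊕0 = 1
Syndrome s8…s1 = 1011 → error at position 11.
Flip position 11: 100100011110010 → 100100011100010
Read data bits from positions 3,5,6,7,9,10,11,12,13,14,15: 00001100010

00001100010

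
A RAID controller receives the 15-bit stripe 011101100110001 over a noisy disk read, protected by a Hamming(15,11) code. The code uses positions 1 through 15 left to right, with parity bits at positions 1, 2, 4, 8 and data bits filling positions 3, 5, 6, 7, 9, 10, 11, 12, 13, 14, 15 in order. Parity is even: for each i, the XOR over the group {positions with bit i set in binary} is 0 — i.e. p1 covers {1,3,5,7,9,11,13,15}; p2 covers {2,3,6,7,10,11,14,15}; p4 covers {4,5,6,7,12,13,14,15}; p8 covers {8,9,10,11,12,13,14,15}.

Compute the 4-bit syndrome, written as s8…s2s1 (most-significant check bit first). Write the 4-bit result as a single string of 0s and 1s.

s1 (pos 1,3,5,7,9,11,13,15): 0⊕1⊕0⊕1⊕0⊕1⊕0⊕1 = 0
s2 (pos 2,3,6,7,10,11,14,15): 1⊕1⊕1⊕1⊕1⊕1⊕0⊕1 = 1
s4 (pos 4,5,6,7,12,13,14,15): 1⊕0⊕1⊕1⊕0⊕0⊕0⊕1 = 0
s8 (pos 8,9,10,11,12,13,14,15): 0⊕0⊕1⊕1⊕0⊕0⊕0⊕1 = 1
Syndrome s8…s1 = 1010 → error at position 10.

1010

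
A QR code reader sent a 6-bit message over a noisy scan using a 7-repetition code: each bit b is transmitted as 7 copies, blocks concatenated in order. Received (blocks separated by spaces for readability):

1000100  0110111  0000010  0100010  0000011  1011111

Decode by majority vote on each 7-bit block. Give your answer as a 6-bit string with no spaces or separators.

Block 1 (1000100): 2 ones → 0
Block 2 (0110111): 5 ones → 1
Block 3 (0000010): 1 one → 0
Block 4 (0100010): 2 ones → 0
Block 5 (0000011): 2 ones → 0
Block 6 (1011111): 6 ones → 1

010001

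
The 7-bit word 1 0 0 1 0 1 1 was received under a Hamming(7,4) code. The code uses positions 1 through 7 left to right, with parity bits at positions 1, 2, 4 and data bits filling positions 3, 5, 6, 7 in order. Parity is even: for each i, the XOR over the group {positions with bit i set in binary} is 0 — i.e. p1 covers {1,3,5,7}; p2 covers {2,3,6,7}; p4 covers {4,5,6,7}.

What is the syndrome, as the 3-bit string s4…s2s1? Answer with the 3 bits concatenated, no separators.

100

s1 (pos 1,3,5,7): 1⊕0⊕0⊕1 = 0
s2 (pos 2,3,6,7): 0⊕0⊕1⊕1 = 0
s4 (pos 4,5,6,7): 1⊕0⊕1⊕1 = 1
Syndrome s4…s1 = 100 → error at position 4.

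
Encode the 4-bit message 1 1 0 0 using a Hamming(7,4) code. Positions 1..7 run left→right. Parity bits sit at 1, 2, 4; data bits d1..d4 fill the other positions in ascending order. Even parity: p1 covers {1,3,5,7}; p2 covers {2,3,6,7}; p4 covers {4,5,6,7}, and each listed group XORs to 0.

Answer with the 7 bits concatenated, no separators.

0111100

Place data at non-parity positions: p1 p2 1 p4 1 0 0
p1 (pos 1,3,5,7): XOR of data positions = 1⊕1⊕0 = 0
p2 (pos 2,3,6,7): XOR of data positions = 1⊕0⊕0 = 1
p4 (pos 4,5,6,7): XOR of data positions = 1⊕0⊕0 = 1
Codeword: 0111100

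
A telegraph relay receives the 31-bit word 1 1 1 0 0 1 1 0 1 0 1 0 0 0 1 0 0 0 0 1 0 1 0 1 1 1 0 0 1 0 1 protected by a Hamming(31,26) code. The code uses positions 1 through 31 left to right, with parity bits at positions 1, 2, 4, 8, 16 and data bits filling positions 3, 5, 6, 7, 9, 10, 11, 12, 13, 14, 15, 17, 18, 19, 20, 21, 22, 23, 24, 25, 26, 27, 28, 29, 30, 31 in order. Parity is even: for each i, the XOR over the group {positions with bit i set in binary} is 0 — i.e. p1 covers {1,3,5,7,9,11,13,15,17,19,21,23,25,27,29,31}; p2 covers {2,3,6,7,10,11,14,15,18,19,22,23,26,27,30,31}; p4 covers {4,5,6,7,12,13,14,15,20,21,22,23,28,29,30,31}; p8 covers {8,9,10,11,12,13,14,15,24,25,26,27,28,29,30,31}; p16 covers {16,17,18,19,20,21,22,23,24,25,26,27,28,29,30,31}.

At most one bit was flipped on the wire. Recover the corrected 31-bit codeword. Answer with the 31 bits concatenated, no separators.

s1 (pos 1,3,5,7,9,11,13,15,17,19,21,23,25,27,29,31): 1⊕1⊕0⊕1⊕1⊕1⊕0⊕1⊕0⊕0⊕0⊕0⊕1⊕0⊕1⊕1 = 1
s2 (pos 2,3,6,7,10,11,14,15,18,19,22,23,26,27,30,31): 1⊕1⊕1⊕1⊕0⊕1⊕0⊕1⊕0⊕0⊕1⊕0⊕1⊕0⊕0⊕1 = 1
s4 (pos 4,5,6,7,12,13,14,15,20,21,22,23,28,29,30,31): 0⊕0⊕1⊕1⊕0⊕0⊕0⊕1⊕1⊕0⊕1⊕0⊕0⊕1⊕0⊕1 = 1
s8 (pos 8,9,10,11,12,13,14,15,24,25,26,27,28,29,30,31): 0⊕1⊕0⊕1⊕0⊕0⊕0⊕1⊕1⊕1⊕1⊕0⊕0⊕1⊕0⊕1 = 0
s16 (pos 16,17,18,19,20,21,22,23,24,25,26,27,28,29,30,31): 0⊕0⊕0⊕0⊕1⊕0⊕1⊕0⊕1⊕1⊕1⊕0⊕0⊕1⊕0⊕1 = 1
Syndrome s16…s1 = 10111 → error at position 23.
Flip position 23: 1110011010100010000101011100101 → 1110011010100010000101111100101

1110011010100010000101111100101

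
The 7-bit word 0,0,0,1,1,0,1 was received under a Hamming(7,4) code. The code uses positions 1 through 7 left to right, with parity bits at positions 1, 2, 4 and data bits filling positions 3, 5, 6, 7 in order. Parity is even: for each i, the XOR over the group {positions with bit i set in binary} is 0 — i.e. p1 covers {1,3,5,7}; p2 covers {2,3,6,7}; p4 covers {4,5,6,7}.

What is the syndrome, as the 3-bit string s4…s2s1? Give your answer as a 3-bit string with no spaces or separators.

s1 (pos 1,3,5,7): 0⊕0⊕1⊕1 = 0
s2 (pos 2,3,6,7): 0⊕0⊕0⊕1 = 1
s4 (pos 4,5,6,7): 1⊕1⊕0⊕1 = 1
Syndrome s4…s1 = 110 → error at position 6.

110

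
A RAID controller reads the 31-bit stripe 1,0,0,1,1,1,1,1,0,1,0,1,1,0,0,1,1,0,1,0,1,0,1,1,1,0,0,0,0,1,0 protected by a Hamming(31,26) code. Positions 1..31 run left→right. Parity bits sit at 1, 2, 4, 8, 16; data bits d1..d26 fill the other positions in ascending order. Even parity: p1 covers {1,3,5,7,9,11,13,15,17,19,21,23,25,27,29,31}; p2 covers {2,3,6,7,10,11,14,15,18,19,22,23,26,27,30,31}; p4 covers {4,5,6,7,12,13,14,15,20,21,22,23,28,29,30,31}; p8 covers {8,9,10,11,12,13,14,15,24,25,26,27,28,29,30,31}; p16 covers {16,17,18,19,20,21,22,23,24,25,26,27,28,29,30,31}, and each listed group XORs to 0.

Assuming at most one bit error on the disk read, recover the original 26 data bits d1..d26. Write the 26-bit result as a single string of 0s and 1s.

s1 (pos 1,3,5,7,9,11,13,15,17,19,21,23,25,27,29,31): 1⊕0⊕1⊕1⊕0⊕0⊕1⊕0⊕1⊕1⊕1⊕1⊕1⊕0⊕0⊕0 = 1
s2 (pos 2,3,6,7,10,11,14,15,18,19,22,23,26,27,30,31): 0⊕0⊕1⊕1⊕1⊕0⊕0⊕0⊕0⊕1⊕0⊕1⊕0⊕0⊕1⊕0 = 0
s4 (pos 4,5,6,7,12,13,14,15,20,21,22,23,28,29,30,31): 1⊕1⊕1⊕1⊕1⊕1⊕0⊕0⊕0⊕1⊕0⊕1⊕0⊕0⊕1⊕0 = 1
s8 (pos 8,9,10,11,12,13,14,15,24,25,26,27,28,29,30,31): 1⊕0⊕1⊕0⊕1⊕1⊕0⊕0⊕1⊕1⊕0⊕0⊕0⊕0⊕1⊕0 = 1
s16 (pos 16,17,18,19,20,21,22,23,24,25,26,27,28,29,30,31): 1⊕1⊕0⊕1⊕0⊕1⊕0⊕1⊕1⊕1⊕0⊕0⊕0⊕0⊕1⊕0 = 0
Syndrome s16…s1 = 01101 → error at position 13.
Flip position 13: 1001111101011001101010111000010 → 1001111101010001101010111000010
Read data bits from positions 3,5,6,7,9,10,11,12,13,14,15,17,18,19,20,21,22,23,24,25,26,27,28,29,30,31: 01110101000101010111000010

01110101000101010111000010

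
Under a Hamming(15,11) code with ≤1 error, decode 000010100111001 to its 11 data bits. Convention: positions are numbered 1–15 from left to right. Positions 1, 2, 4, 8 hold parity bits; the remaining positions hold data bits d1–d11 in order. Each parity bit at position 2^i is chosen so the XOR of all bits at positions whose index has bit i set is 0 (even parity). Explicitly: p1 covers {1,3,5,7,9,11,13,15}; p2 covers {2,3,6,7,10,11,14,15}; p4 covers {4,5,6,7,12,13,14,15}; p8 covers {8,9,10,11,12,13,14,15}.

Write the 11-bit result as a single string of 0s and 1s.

s1 (pos 1,3,5,7,9,11,13,15): 0⊕0⊕1⊕1⊕0⊕1⊕0⊕1 = 0
s2 (pos 2,3,6,7,10,11,14,15): 0⊕0⊕0⊕1⊕1⊕1⊕0⊕1 = 0
s4 (pos 4,5,6,7,12,13,14,15): 0⊕1⊕0⊕1⊕1⊕0⊕0⊕1 = 0
s8 (pos 8,9,10,11,12,13,14,15): 0⊕0⊕1⊕1⊕1⊕0⊕0⊕1 = 0
Syndrome s8…s1 = 0000 → no error.
Read data bits from positions 3,5,6,7,9,10,11,12,13,14,15: 01010111001

01010111001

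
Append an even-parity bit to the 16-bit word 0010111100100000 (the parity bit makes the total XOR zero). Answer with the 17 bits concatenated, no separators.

00101111001000000

XOR of the 16 data bits: 0⊕0⊕1⊕0⊕1⊕1⊕1⊕1⊕0⊕0⊕1⊕0⊕0⊕0⊕0⊕0 = 0
Parity bit = 0 (so all 17 bits XOR to 0).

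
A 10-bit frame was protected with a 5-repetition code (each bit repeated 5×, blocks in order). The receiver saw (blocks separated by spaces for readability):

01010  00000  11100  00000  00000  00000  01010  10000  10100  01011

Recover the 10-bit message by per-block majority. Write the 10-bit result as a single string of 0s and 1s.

0010000001

Block 1 (01010): 2 ones → 0
Block 2 (00000): 0 ones → 0
Block 3 (11100): 3 ones → 1
Block 4 (00000): 0 ones → 0
Block 5 (00000): 0 ones → 0
Block 6 (00000): 0 ones → 0
Block 7 (01010): 2 ones → 0
Block 8 (10000): 1 one → 0
Block 9 (10100): 2 ones → 0
Block 10 (01011): 3 ones → 1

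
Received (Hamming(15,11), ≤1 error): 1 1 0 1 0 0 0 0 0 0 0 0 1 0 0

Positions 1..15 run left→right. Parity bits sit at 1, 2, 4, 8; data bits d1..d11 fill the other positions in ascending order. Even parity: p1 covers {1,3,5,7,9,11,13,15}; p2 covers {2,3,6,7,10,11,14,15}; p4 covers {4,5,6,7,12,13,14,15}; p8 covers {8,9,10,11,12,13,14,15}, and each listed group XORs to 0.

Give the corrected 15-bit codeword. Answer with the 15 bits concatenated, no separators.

s1 (pos 1,3,5,7,9,11,13,15): 1⊕0⊕0⊕0⊕0⊕0⊕1⊕0 = 0
s2 (pos 2,3,6,7,10,11,14,15): 1⊕0⊕0⊕0⊕0⊕0⊕0⊕0 = 1
s4 (pos 4,5,6,7,12,13,14,15): 1⊕0⊕0⊕0⊕0⊕1⊕0⊕0 = 0
s8 (pos 8,9,10,11,12,13,14,15): 0⊕0⊕0⊕0⊕0⊕1⊕0⊕0 = 1
Syndrome s8…s1 = 1010 → error at position 10.
Flip position 10: 110100000000100 → 110100000100100

110100000100100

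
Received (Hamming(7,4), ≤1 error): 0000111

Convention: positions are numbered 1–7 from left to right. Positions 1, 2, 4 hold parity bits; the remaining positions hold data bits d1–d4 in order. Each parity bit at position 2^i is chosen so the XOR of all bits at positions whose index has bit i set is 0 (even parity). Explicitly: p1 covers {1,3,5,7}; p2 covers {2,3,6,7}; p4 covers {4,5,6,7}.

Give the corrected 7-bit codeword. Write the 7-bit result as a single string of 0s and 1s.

0001111

s1 (pos 1,3,5,7): 0⊕0⊕1⊕1 = 0
s2 (pos 2,3,6,7): 0⊕0⊕1⊕1 = 0
s4 (pos 4,5,6,7): 0⊕1⊕1⊕1 = 1
Syndrome s4…s1 = 100 → error at position 4.
Flip position 4: 0000111 → 0001111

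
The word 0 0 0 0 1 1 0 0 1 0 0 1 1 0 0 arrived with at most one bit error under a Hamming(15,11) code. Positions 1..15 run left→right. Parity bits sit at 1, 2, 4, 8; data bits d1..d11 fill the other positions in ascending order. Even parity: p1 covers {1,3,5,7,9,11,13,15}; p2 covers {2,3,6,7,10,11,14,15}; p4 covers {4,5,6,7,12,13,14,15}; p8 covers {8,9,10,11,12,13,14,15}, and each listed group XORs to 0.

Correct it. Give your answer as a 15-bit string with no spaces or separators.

000011001011100

s1 (pos 1,3,5,7,9,11,13,15): 0⊕0⊕1⊕0⊕1⊕0⊕1⊕0 = 1
s2 (pos 2,3,6,7,10,11,14,15): 0⊕0⊕1⊕0⊕0⊕0⊕0⊕0 = 1
s4 (pos 4,5,6,7,12,13,14,15): 0⊕1⊕1⊕0⊕1⊕1⊕0⊕0 = 0
s8 (pos 8,9,10,11,12,13,14,15): 0⊕1⊕0⊕0⊕1⊕1⊕0⊕0 = 1
Syndrome s8…s1 = 1011 → error at position 11.
Flip position 11: 000011001001100 → 000011001011100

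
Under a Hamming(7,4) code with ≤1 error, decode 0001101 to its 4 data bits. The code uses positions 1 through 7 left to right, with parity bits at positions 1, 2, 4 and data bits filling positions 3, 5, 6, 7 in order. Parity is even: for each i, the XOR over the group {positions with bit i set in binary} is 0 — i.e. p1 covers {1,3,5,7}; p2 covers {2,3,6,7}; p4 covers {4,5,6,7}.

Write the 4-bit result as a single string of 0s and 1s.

0111

s1 (pos 1,3,5,7): 0⊕0⊕1⊕1 = 0
s2 (pos 2,3,6,7): 0⊕0⊕0⊕1 = 1
s4 (pos 4,5,6,7): 1⊕1⊕0⊕1 = 1
Syndrome s4…s1 = 110 → error at position 6.
Flip position 6: 0001101 → 0001111
Read data bits from positions 3,5,6,7: 0111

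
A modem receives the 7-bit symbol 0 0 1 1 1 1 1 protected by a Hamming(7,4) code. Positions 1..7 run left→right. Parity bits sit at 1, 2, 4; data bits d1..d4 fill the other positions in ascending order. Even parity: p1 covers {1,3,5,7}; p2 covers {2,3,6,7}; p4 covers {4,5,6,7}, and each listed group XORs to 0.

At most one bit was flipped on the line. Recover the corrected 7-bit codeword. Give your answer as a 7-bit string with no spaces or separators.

s1 (pos 1,3,5,7): 0⊕1⊕1⊕1 = 1
s2 (pos 2,3,6,7): 0⊕1⊕1⊕1 = 1
s4 (pos 4,5,6,7): 1⊕1⊕1⊕1 = 0
Syndrome s4…s1 = 011 → error at position 3.
Flip position 3: 0011111 → 0001111

0001111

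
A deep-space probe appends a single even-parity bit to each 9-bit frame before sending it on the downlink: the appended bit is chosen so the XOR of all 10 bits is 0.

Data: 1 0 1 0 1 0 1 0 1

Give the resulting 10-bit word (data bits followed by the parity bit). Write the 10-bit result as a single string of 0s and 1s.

1010101011

XOR of the 9 data bits: 1⊕0⊕1⊕0⊕1⊕0⊕1⊕0⊕1 = 1
Parity bit = 1 (so all 10 bits XOR to 0).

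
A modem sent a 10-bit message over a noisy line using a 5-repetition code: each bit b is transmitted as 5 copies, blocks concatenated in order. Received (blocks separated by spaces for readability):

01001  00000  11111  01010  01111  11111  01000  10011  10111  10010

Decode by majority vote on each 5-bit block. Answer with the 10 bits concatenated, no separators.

0010110110

Block 1 (01001): 2 ones → 0
Block 2 (00000): 0 ones → 0
Block 3 (11111): 5 ones → 1
Block 4 (01010): 2 ones → 0
Block 5 (01111): 4 ones → 1
Block 6 (11111): 5 ones → 1
Block 7 (01000): 1 one → 0
Block 8 (10011): 3 ones → 1
Block 9 (10111): 4 ones → 1
Block 10 (10010): 2 ones → 0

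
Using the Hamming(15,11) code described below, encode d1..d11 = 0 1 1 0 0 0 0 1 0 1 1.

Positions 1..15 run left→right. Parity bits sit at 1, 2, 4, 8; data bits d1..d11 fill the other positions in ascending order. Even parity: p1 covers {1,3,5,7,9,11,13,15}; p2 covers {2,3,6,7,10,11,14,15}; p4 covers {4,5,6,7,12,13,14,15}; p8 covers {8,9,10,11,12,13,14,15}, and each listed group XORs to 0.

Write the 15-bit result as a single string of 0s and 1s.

010111010001011

Place data at non-parity positions: p1 p2 0 p4 1 1 0 p8 0 0 0 1 0 1 1
p1 (pos 1,3,5,7,9,11,13,15): XOR of data positions = 0⊕1⊕0⊕0⊕0⊕0⊕1 = 0
p2 (pos 2,3,6,7,10,11,14,15): XOR of data positions = 0⊕1⊕0⊕0⊕0⊕1⊕1 = 1
p4 (pos 4,5,6,7,12,13,14,15): XOR of data positions = 1⊕1⊕0⊕1⊕0⊕1⊕1 = 1
p8 (pos 8,9,10,11,12,13,14,15): XOR of data positions = 0⊕0⊕0⊕1⊕0⊕1⊕1 = 1
Codeword: 010111010001011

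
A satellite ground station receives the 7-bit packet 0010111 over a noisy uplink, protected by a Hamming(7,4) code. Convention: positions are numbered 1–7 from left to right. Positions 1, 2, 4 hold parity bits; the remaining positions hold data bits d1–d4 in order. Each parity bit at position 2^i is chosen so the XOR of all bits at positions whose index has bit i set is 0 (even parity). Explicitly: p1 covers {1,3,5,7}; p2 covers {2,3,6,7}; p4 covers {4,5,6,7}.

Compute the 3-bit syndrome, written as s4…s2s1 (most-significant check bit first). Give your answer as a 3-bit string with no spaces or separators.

111

s1 (pos 1,3,5,7): 0⊕1⊕1⊕1 = 1
s2 (pos 2,3,6,7): 0⊕1⊕1⊕1 = 1
s4 (pos 4,5,6,7): 0⊕1⊕1⊕1 = 1
Syndrome s4…s1 = 111 → error at position 7.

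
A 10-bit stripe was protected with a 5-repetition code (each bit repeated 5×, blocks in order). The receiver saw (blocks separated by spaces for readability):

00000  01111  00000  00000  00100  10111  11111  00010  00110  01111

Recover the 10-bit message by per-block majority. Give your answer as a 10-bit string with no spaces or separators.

Block 1 (00000): 0 ones → 0
Block 2 (01111): 4 ones → 1
Block 3 (00000): 0 ones → 0
Block 4 (00000): 0 ones → 0
Block 5 (00100): 1 one → 0
Block 6 (10111): 4 ones → 1
Block 7 (11111): 5 ones → 1
Block 8 (00010): 1 one → 0
Block 9 (00110): 2 ones → 0
Block 10 (01111): 4 ones → 1

0100011001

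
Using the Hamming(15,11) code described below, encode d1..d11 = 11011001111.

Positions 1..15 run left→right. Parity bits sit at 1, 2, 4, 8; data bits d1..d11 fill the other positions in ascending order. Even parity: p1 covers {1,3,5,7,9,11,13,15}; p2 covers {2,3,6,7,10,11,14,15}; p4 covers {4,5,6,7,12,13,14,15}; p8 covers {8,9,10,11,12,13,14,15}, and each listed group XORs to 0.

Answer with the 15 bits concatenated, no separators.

Place data at non-parity positions: p1 p2 1 p4 1 0 1 p8 1 0 0 1 1 1 1
p1 (pos 1,3,5,7,9,11,13,15): XOR of data positions = 1⊕1⊕1⊕1⊕0⊕1⊕1 = 0
p2 (pos 2,3,6,7,10,11,14,15): XOR of data positions = 1⊕0⊕1⊕0⊕0⊕1⊕1 = 0
p4 (pos 4,5,6,7,12,13,14,15): XOR of data positions = 1⊕0⊕1⊕1⊕1⊕1⊕1 = 0
p8 (pos 8,9,10,11,12,13,14,15): XOR of data positions = 1⊕0⊕0⊕1⊕1⊕1⊕1 = 1
Codeword: 001010111001111

001010111001111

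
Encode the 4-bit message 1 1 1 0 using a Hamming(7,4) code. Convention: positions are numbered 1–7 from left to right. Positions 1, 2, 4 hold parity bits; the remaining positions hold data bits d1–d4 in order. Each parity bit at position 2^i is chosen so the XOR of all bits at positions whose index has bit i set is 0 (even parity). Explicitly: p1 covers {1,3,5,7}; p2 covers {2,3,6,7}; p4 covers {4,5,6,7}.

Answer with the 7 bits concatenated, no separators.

0010110

Place data at non-parity positions: p1 p2 1 p4 1 1 0
p1 (pos 1,3,5,7): XOR of data positions = 1⊕1⊕0 = 0
p2 (pos 2,3,6,7): XOR of data positions = 1⊕1⊕0 = 0
p4 (pos 4,5,6,7): XOR of data positions = 1⊕1⊕0 = 0
Codeword: 0010110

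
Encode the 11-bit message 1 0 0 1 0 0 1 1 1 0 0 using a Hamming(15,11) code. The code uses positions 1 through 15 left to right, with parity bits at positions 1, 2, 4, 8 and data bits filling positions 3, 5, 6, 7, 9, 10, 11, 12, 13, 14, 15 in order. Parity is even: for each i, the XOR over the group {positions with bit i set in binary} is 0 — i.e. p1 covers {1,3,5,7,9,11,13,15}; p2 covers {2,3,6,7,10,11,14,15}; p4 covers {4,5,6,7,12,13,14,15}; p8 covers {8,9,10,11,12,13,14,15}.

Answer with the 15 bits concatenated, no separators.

011100110011100

Place data at non-parity positions: p1 p2 1 p4 0 0 1 p8 0 0 1 1 1 0 0
p1 (pos 1,3,5,7,9,11,13,15): XOR of data positions = 1⊕0⊕1⊕0⊕1⊕1⊕0 = 0
p2 (pos 2,3,6,7,10,11,14,15): XOR of data positions = 1⊕0⊕1⊕0⊕1⊕0⊕0 = 1
p4 (pos 4,5,6,7,12,13,14,15): XOR of data positions = 0⊕0⊕1⊕1⊕1⊕0⊕0 = 1
p8 (pos 8,9,10,11,12,13,14,15): XOR of data positions = 0⊕0⊕1⊕1⊕1⊕0⊕0 = 1
Codeword: 011100110011100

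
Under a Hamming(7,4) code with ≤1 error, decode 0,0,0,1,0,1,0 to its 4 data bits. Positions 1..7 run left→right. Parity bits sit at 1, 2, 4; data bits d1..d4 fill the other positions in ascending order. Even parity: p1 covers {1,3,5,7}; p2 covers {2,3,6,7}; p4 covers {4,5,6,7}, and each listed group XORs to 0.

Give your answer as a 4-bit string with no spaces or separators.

0010

s1 (pos 1,3,5,7): 0⊕0⊕0⊕0 = 0
s2 (pos 2,3,6,7): 0⊕0⊕1⊕0 = 1
s4 (pos 4,5,6,7): 1⊕0⊕1⊕0 = 0
Syndrome s4…s1 = 010 → error at position 2.
Flip position 2: 0001010 → 0101010
Read data bits from positions 3,5,6,7: 0010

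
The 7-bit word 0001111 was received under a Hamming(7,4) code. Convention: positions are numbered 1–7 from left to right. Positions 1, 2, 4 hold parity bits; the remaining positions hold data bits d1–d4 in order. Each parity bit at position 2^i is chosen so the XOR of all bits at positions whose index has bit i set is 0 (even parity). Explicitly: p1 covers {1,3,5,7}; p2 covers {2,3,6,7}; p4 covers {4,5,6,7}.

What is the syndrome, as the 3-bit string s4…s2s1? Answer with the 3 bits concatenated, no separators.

s1 (pos 1,3,5,7): 0⊕0⊕1⊕1 = 0
s2 (pos 2,3,6,7): 0⊕0⊕1⊕1 = 0
s4 (pos 4,5,6,7): 1⊕1⊕1⊕1 = 0
Syndrome s4…s1 = 000 → no error.

000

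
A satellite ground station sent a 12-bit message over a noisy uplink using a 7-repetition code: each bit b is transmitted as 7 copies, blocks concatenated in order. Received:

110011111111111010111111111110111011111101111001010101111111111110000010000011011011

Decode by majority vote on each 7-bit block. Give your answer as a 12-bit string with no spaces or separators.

Block 1 (1100111): 5 ones → 1
Block 2 (1111111): 7 ones → 1
Block 3 (1010111): 5 ones → 1
Block 4 (1111111): 7 ones → 1
Block 5 (1011101): 5 ones → 1
Block 6 (1111101): 6 ones → 1
Block 7 (1110010): 4 ones → 1
Block 8 (1010111): 5 ones → 1
Block 9 (1111111): 7 ones → 1
Block 10 (1100000): 2 ones → 0
Block 11 (1000001): 2 ones → 0
Block 12 (1011011): 5 ones → 1

111111111001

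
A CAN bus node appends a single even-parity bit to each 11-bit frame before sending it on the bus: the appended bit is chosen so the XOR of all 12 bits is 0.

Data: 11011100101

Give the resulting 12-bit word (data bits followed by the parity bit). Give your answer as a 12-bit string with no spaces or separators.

XOR of the 11 data bits: 1⊕1⊕0⊕1⊕1⊕1⊕0⊕0⊕1⊕0⊕1 = 1
Parity bit = 1 (so all 12 bits XOR to 0).

110111001011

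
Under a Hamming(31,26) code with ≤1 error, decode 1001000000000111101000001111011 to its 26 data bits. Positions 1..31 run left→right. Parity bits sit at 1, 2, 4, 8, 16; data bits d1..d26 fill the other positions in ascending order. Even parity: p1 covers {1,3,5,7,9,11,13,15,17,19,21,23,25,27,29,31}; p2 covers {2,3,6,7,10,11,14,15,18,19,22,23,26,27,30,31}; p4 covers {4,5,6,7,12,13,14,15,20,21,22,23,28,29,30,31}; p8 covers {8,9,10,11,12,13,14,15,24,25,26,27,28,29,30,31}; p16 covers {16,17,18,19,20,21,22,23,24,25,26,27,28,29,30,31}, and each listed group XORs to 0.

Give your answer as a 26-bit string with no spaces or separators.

00000000011100000001111011

s1 (pos 1,3,5,7,9,11,13,15,17,19,21,23,25,27,29,31): 1⊕0⊕0⊕0⊕0⊕0⊕0⊕1⊕1⊕1⊕0⊕0⊕1⊕1⊕0⊕1 = 1
s2 (pos 2,3,6,7,10,11,14,15,18,19,22,23,26,27,30,31): 0⊕0⊕0⊕0⊕0⊕0⊕1⊕1⊕0⊕1⊕0⊕0⊕1⊕1⊕1⊕1 = 1
s4 (pos 4,5,6,7,12,13,14,15,20,21,22,23,28,29,30,31): 1⊕0⊕0⊕0⊕0⊕0⊕1⊕1⊕0⊕0⊕0⊕0⊕1⊕0⊕1⊕1 = 0
s8 (pos 8,9,10,11,12,13,14,15,24,25,26,27,28,29,30,31): 0⊕0⊕0⊕0⊕0⊕0⊕1⊕1⊕0⊕1⊕1⊕1⊕1⊕0⊕1⊕1 = 0
s16 (pos 16,17,18,19,20,21,22,23,24,25,26,27,28,29,30,31): 1⊕1⊕0⊕1⊕0⊕0⊕0⊕0⊕0⊕1⊕1⊕1⊕1⊕0⊕1⊕1 = 1
Syndrome s16…s1 = 10011 → error at position 19.
Flip position 19: 1001000000000111101000001111011 → 1001000000000111100000001111011
Read data bits from positions 3,5,6,7,9,10,11,12,13,14,15,17,18,19,20,21,22,23,24,25,26,27,28,29,30,31: 00000000011100000001111011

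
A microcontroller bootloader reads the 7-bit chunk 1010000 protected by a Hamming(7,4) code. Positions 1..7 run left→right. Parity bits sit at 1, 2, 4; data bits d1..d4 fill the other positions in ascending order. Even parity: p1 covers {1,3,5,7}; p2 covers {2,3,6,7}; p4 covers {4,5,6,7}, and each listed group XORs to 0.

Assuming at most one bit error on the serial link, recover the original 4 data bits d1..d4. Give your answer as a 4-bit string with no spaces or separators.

1000

s1 (pos 1,3,5,7): 1⊕1⊕0⊕0 = 0
s2 (pos 2,3,6,7): 0⊕1⊕0⊕0 = 1
s4 (pos 4,5,6,7): 0⊕0⊕0⊕0 = 0
Syndrome s4…s1 = 010 → error at position 2.
Flip position 2: 1010000 → 1110000
Read data bits from positions 3,5,6,7: 1000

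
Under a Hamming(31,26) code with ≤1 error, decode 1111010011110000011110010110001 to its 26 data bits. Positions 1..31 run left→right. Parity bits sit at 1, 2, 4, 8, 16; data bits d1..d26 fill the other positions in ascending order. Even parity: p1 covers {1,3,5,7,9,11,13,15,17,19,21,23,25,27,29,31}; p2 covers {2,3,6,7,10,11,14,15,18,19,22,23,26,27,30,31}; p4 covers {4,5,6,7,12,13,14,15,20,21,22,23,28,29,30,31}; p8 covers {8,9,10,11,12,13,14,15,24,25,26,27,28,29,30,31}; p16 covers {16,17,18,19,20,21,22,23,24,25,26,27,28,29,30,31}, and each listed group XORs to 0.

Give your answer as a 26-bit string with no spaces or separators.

s1 (pos 1,3,5,7,9,11,13,15,17,19,21,23,25,27,29,31): 1⊕1⊕0⊕0⊕1⊕1⊕0⊕0⊕0⊕1⊕1⊕0⊕0⊕1⊕0⊕1 = 0
s2 (pos 2,3,6,7,10,11,14,15,18,19,22,23,26,27,30,31): 1⊕1⊕1⊕0⊕1⊕1⊕0⊕0⊕1⊕1⊕0⊕0⊕1⊕1⊕0⊕1 = 0
s4 (pos 4,5,6,7,12,13,14,15,20,21,22,23,28,29,30,31): 1⊕0⊕1⊕0⊕1⊕0⊕0⊕0⊕1⊕1⊕0⊕0⊕0⊕0⊕0⊕1 = 0
s8 (pos 8,9,10,11,12,13,14,15,24,25,26,27,28,29,30,31): 0⊕1⊕1⊕1⊕1⊕0⊕0⊕0⊕1⊕0⊕1⊕1⊕0⊕0⊕0⊕1 = 0
s16 (pos 16,17,18,19,20,21,22,23,24,25,26,27,28,29,30,31): 0⊕0⊕1⊕1⊕1⊕1⊕0⊕0⊕1⊕0⊕1⊕1⊕0⊕0⊕0⊕1 = 0
Syndrome s16…s1 = 00000 → no error.
Read data bits from positions 3,5,6,7,9,10,11,12,13,14,15,17,18,19,20,21,22,23,24,25,26,27,28,29,30,31: 10101111000011110010110001

10101111000011110010110001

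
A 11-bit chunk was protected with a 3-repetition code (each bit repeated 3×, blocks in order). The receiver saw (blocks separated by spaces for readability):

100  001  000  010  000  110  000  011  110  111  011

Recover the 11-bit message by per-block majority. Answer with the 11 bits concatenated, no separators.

Block 1 (100): 1 one → 0
Block 2 (001): 1 one → 0
Block 3 (000): 0 ones → 0
Block 4 (010): 1 one → 0
Block 5 (000): 0 ones → 0
Block 6 (110): 2 ones → 1
Block 7 (000): 0 ones → 0
Block 8 (011): 2 ones → 1
Block 9 (110): 2 ones → 1
Block 10 (111): 3 ones → 1
Block 11 (011): 2 ones → 1

00000101111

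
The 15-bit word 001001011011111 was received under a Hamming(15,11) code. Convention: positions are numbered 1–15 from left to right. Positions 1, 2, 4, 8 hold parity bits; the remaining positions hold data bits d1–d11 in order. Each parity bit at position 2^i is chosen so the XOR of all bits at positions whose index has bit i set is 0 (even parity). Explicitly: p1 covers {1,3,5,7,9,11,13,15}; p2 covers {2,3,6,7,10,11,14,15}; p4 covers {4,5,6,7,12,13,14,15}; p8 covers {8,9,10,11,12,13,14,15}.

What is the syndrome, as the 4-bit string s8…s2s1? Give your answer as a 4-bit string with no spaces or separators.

s1 (pos 1,3,5,7,9,11,13,15): 0⊕1⊕0⊕0⊕1⊕1⊕1⊕1 = 1
s2 (pos 2,3,6,7,10,11,14,15): 0⊕1⊕1⊕0⊕0⊕1⊕1⊕1 = 1
s4 (pos 4,5,6,7,12,13,14,15): 0⊕0⊕1⊕0⊕1⊕1⊕1⊕1 = 1
s8 (pos 8,9,10,11,12,13,14,15): 1⊕1⊕0⊕1⊕1⊕1⊕1⊕1 = 1
Syndrome s8…s1 = 1111 → error at position 15.

1111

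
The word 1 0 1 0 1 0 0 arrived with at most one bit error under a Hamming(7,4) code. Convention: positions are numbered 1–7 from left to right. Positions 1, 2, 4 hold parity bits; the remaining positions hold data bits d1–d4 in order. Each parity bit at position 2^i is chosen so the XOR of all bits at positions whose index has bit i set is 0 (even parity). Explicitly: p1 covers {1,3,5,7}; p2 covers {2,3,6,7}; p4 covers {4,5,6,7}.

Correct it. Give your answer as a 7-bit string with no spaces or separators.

1010101

s1 (pos 1,3,5,7): 1⊕1⊕1⊕0 = 1
s2 (pos 2,3,6,7): 0⊕1⊕0⊕0 = 1
s4 (pos 4,5,6,7): 0⊕1⊕0⊕0 = 1
Syndrome s4…s1 = 111 → error at position 7.
Flip position 7: 1010100 → 1010101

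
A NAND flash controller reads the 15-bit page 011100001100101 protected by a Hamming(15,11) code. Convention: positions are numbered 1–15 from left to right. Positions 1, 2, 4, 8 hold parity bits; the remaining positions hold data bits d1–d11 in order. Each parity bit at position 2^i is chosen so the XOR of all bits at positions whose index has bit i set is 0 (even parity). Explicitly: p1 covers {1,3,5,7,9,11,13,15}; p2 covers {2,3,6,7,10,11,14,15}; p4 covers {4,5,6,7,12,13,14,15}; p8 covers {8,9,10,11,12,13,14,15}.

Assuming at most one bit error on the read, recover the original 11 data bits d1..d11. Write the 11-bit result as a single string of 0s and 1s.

10001100101

s1 (pos 1,3,5,7,9,11,13,15): 0⊕1⊕0⊕0⊕1⊕0⊕1⊕1 = 0
s2 (pos 2,3,6,7,10,11,14,15): 1⊕1⊕0⊕0⊕1⊕0⊕0⊕1 = 0
s4 (pos 4,5,6,7,12,13,14,15): 1⊕0⊕0⊕0⊕0⊕1⊕0⊕1 = 1
s8 (pos 8,9,10,11,12,13,14,15): 0⊕1⊕1⊕0⊕0⊕1⊕0⊕1 = 0
Syndrome s8…s1 = 0100 → error at position 4.
Flip position 4: 011100001100101 → 011000001100101
Read data bits from positions 3,5,6,7,9,10,11,12,13,14,15: 10001100101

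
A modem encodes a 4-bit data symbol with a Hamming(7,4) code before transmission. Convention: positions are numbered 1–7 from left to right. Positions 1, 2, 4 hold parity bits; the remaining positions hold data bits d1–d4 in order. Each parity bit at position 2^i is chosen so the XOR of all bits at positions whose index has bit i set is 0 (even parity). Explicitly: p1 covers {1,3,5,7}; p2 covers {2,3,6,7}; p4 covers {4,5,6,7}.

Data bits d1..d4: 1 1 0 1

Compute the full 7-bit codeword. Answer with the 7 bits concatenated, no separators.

Place data at non-parity positions: p1 p2 1 p4 1 0 1
p1 (pos 1,3,5,7): XOR of data positions = 1⊕1⊕1 = 1
p2 (pos 2,3,6,7): XOR of data positions = 1⊕0⊕1 = 0
p4 (pos 4,5,6,7): XOR of data positions = 1⊕0⊕1 = 0
Codeword: 1010101

1010101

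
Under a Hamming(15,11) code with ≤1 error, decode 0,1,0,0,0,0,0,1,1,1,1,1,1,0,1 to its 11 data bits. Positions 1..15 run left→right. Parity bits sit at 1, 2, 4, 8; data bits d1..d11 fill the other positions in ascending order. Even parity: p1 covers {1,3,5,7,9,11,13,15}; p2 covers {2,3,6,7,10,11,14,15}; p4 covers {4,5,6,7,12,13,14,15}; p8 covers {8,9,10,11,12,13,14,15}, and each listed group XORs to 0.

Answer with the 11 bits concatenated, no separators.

s1 (pos 1,3,5,7,9,11,13,15): 0⊕0⊕0⊕0⊕1⊕1⊕1⊕1 = 0
s2 (pos 2,3,6,7,10,11,14,15): 1⊕0⊕0⊕0⊕1⊕1⊕0⊕1 = 0
s4 (pos 4,5,6,7,12,13,14,15): 0⊕0⊕0⊕0⊕1⊕1⊕0⊕1 = 1
s8 (pos 8,9,10,11,12,13,14,15): 1⊕1⊕1⊕1⊕1⊕1⊕0⊕1 = 1
Syndrome s8…s1 = 1100 → error at position 12.
Flip position 12: 010000011111101 → 010000011110101
Read data bits from positions 3,5,6,7,9,10,11,12,13,14,15: 00001110101

00001110101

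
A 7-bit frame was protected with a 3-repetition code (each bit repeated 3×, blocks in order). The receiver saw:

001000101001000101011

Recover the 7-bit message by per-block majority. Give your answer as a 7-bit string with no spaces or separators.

Block 1 (001): 1 one → 0
Block 2 (000): 0 ones → 0
Block 3 (101): 2 ones → 1
Block 4 (001): 1 one → 0
Block 5 (000): 0 ones → 0
Block 6 (101): 2 ones → 1
Block 7 (011): 2 ones → 1

0010011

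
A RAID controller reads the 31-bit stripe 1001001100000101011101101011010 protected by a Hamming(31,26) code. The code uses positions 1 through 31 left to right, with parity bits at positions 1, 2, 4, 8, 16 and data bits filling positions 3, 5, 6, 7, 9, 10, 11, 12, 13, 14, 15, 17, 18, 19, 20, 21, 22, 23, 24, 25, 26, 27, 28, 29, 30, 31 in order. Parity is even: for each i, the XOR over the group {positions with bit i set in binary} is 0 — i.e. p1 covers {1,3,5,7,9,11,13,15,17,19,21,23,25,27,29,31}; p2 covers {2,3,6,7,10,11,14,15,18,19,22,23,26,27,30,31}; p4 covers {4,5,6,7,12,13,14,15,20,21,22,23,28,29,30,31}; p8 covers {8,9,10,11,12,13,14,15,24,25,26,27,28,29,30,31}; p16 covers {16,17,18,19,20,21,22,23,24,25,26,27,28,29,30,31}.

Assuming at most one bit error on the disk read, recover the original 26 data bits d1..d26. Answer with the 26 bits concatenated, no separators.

s1 (pos 1,3,5,7,9,11,13,15,17,19,21,23,25,27,29,31): 1⊕0⊕0⊕1⊕0⊕0⊕0⊕0⊕0⊕1⊕0⊕1⊕1⊕1⊕0⊕0 = 0
s2 (pos 2,3,6,7,10,11,14,15,18,19,22,23,26,27,30,31): 0⊕0⊕0⊕1⊕0⊕0⊕1⊕0⊕1⊕1⊕1⊕1⊕0⊕1⊕1⊕0 = 0
s4 (pos 4,5,6,7,12,13,14,15,20,21,22,23,28,29,30,31): 1⊕0⊕0⊕1⊕0⊕0⊕1⊕0⊕1⊕0⊕1⊕1⊕1⊕0⊕1⊕0 = 0
s8 (pos 8,9,10,11,12,13,14,15,24,25,26,27,28,29,30,31): 1⊕0⊕0⊕0⊕0⊕0⊕1⊕0⊕0⊕1⊕0⊕1⊕1⊕0⊕1⊕0 = 0
s16 (pos 16,17,18,19,20,21,22,23,24,25,26,27,28,29,30,31): 1⊕0⊕1⊕1⊕1⊕0⊕1⊕1⊕0⊕1⊕0⊕1⊕1⊕0⊕1⊕0 = 0
Syndrome s16…s1 = 00000 → no error.
Read data bits from positions 3,5,6,7,9,10,11,12,13,14,15,17,18,19,20,21,22,23,24,25,26,27,28,29,30,31: 00010000010011101101011010

00010000010011101101011010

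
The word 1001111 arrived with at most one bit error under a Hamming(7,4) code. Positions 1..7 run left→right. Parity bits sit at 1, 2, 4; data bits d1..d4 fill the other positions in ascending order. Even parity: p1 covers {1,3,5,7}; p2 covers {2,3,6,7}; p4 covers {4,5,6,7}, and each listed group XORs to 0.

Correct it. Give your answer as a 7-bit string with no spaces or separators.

0001111

s1 (pos 1,3,5,7): 1⊕0⊕1⊕1 = 1
s2 (pos 2,3,6,7): 0⊕0⊕1⊕1 = 0
s4 (pos 4,5,6,7): 1⊕1⊕1⊕1 = 0
Syndrome s4…s1 = 001 → error at position 1.
Flip position 1: 1001111 → 0001111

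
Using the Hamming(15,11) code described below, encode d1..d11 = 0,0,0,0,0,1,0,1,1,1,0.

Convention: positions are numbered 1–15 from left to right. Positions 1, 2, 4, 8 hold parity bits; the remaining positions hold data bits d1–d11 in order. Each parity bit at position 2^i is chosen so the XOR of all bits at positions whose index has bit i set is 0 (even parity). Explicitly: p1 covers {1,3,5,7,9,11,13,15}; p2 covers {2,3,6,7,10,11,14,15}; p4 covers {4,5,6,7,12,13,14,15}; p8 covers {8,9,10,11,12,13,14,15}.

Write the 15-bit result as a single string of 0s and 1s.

100100000101110

Place data at non-parity positions: p1 p2 0 p4 0 0 0 p8 0 1 0 1 1 1 0
p1 (pos 1,3,5,7,9,11,13,15): XOR of data positions = 0⊕0⊕0⊕0⊕0⊕1⊕0 = 1
p2 (pos 2,3,6,7,10,11,14,15): XOR of data positions = 0⊕0⊕0⊕1⊕0⊕1⊕0 = 0
p4 (pos 4,5,6,7,12,13,14,15): XOR of data positions = 0⊕0⊕0⊕1⊕1⊕1⊕0 = 1
p8 (pos 8,9,10,11,12,13,14,15): XOR of data positions = 0⊕1⊕0⊕1⊕1⊕1⊕0 = 0
Codeword: 100100000101110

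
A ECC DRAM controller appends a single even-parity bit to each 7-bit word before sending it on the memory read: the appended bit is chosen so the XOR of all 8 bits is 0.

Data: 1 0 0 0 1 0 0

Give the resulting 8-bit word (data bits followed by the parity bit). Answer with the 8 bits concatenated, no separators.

10001000

XOR of the 7 data bits: 1⊕0⊕0⊕0⊕1⊕0⊕0 = 0
Parity bit = 0 (so all 8 bits XOR to 0).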